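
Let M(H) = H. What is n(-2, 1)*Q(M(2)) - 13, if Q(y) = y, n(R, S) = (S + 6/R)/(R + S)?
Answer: -9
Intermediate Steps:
n(R, S) = (S + 6/R)/(R + S)
n(-2, 1)*Q(M(2)) - 13 = ((6 - 2*1)/((-2)*(-2 + 1)))*2 - 13 = -½*(6 - 2)/(-1)*2 - 13 = -½*(-1)*4*2 - 13 = 2*2 - 13 = 4 - 13 = -9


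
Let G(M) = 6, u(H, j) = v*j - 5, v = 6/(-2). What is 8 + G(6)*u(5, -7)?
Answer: 104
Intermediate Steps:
v = -3 (v = 6*(-½) = -3)
u(H, j) = -5 - 3*j (u(H, j) = -3*j - 5 = -5 - 3*j)
8 + G(6)*u(5, -7) = 8 + 6*(-5 - 3*(-7)) = 8 + 6*(-5 + 21) = 8 + 6*16 = 8 + 96 = 104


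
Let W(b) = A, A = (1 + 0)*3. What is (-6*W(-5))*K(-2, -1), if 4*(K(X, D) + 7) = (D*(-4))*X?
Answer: 162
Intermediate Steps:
K(X, D) = -7 - D*X (K(X, D) = -7 + ((D*(-4))*X)/4 = -7 + ((-4*D)*X)/4 = -7 + (-4*D*X)/4 = -7 - D*X)
A = 3 (A = 1*3 = 3)
W(b) = 3
(-6*W(-5))*K(-2, -1) = (-6*3)*(-7 - 1*(-1)*(-2)) = -18*(-7 - 2) = -18*(-9) = 162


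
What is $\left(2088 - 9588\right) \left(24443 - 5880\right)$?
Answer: $-139222500$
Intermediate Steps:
$\left(2088 - 9588\right) \left(24443 - 5880\right) = - 7500 \left(24443 - 5880\right) = \left(-7500\right) 18563 = -139222500$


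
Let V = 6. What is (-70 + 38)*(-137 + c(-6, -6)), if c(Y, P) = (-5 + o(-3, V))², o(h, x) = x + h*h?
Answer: 1184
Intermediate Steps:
o(h, x) = x + h²
c(Y, P) = 100 (c(Y, P) = (-5 + (6 + (-3)²))² = (-5 + (6 + 9))² = (-5 + 15)² = 10² = 100)
(-70 + 38)*(-137 + c(-6, -6)) = (-70 + 38)*(-137 + 100) = -32*(-37) = 1184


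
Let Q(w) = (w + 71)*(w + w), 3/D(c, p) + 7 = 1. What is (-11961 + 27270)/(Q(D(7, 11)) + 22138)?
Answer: 4374/6305 ≈ 0.69374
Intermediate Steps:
D(c, p) = -1/2 (D(c, p) = 3/(-7 + 1) = 3/(-6) = 3*(-1/6) = -1/2)
Q(w) = 2*w*(71 + w) (Q(w) = (71 + w)*(2*w) = 2*w*(71 + w))
(-11961 + 27270)/(Q(D(7, 11)) + 22138) = (-11961 + 27270)/(2*(-1/2)*(71 - 1/2) + 22138) = 15309/(2*(-1/2)*(141/2) + 22138) = 15309/(-141/2 + 22138) = 15309/(44135/2) = 15309*(2/44135) = 4374/6305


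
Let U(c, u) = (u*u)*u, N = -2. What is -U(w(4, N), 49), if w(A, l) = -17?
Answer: -117649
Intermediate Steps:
U(c, u) = u³ (U(c, u) = u²*u = u³)
-U(w(4, N), 49) = -1*49³ = -1*117649 = -117649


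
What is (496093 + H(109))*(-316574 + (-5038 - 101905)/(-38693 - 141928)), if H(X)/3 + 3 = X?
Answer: -28384684433521021/180621 ≈ -1.5715e+11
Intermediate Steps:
H(X) = -9 + 3*X
(496093 + H(109))*(-316574 + (-5038 - 101905)/(-38693 - 141928)) = (496093 + (-9 + 3*109))*(-316574 + (-5038 - 101905)/(-38693 - 141928)) = (496093 + (-9 + 327))*(-316574 - 106943/(-180621)) = (496093 + 318)*(-316574 - 106943*(-1/180621)) = 496411*(-316574 + 106943/180621) = 496411*(-57179805511/180621) = -28384684433521021/180621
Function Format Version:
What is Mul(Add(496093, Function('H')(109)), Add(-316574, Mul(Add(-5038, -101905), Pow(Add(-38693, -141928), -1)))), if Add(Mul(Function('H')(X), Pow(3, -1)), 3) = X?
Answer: Rational(-28384684433521021, 180621) ≈ -1.5715e+11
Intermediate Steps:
Function('H')(X) = Add(-9, Mul(3, X))
Mul(Add(496093, Function('H')(109)), Add(-316574, Mul(Add(-5038, -101905), Pow(Add(-38693, -141928), -1)))) = Mul(Add(496093, Add(-9, Mul(3, 109))), Add(-316574, Mul(Add(-5038, -101905), Pow(Add(-38693, -141928), -1)))) = Mul(Add(496093, Add(-9, 327)), Add(-316574, Mul(-106943, Pow(-180621, -1)))) = Mul(Add(496093, 318), Add(-316574, Mul(-106943, Rational(-1, 180621)))) = Mul(496411, Add(-316574, Rational(106943, 180621))) = Mul(496411, Rational(-57179805511, 180621)) = Rational(-28384684433521021, 180621)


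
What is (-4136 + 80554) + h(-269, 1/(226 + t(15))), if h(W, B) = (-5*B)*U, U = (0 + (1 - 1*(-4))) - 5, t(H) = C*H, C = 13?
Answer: 76418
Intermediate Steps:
t(H) = 13*H
U = 0 (U = (0 + (1 + 4)) - 5 = (0 + 5) - 5 = 5 - 5 = 0)
h(W, B) = 0 (h(W, B) = -5*B*0 = 0)
(-4136 + 80554) + h(-269, 1/(226 + t(15))) = (-4136 + 80554) + 0 = 76418 + 0 = 76418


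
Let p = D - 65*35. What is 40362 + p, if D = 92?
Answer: 38179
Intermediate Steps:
p = -2183 (p = 92 - 65*35 = 92 - 2275 = -2183)
40362 + p = 40362 - 2183 = 38179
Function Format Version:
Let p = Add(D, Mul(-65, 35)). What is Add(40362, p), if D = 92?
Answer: 38179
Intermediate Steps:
p = -2183 (p = Add(92, Mul(-65, 35)) = Add(92, -2275) = -2183)
Add(40362, p) = Add(40362, -2183) = 38179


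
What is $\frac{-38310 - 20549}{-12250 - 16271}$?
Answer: $\frac{58859}{28521} \approx 2.0637$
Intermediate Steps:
$\frac{-38310 - 20549}{-12250 - 16271} = - \frac{58859}{-28521} = \left(-58859\right) \left(- \frac{1}{28521}\right) = \frac{58859}{28521}$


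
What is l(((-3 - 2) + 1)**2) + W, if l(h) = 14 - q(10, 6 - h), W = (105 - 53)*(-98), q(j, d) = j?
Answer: -5092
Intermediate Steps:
W = -5096 (W = 52*(-98) = -5096)
l(h) = 4 (l(h) = 14 - 1*10 = 14 - 10 = 4)
l(((-3 - 2) + 1)**2) + W = 4 - 5096 = -5092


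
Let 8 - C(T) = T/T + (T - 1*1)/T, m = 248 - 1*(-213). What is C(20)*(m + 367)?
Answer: 25047/5 ≈ 5009.4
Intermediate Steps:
m = 461 (m = 248 + 213 = 461)
C(T) = 7 - (-1 + T)/T (C(T) = 8 - (T/T + (T - 1*1)/T) = 8 - (1 + (T - 1)/T) = 8 - (1 + (-1 + T)/T) = 8 + (-1 - (-1 + T)/T) = 7 - (-1 + T)/T)
C(20)*(m + 367) = (6 + 1/20)*(461 + 367) = (6 + 1/20)*828 = (121/20)*828 = 25047/5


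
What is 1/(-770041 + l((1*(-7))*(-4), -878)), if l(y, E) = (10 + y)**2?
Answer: -1/768597 ≈ -1.3011e-6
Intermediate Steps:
1/(-770041 + l((1*(-7))*(-4), -878)) = 1/(-770041 + (10 + (1*(-7))*(-4))**2) = 1/(-770041 + (10 - 7*(-4))**2) = 1/(-770041 + (10 + 28)**2) = 1/(-770041 + 38**2) = 1/(-770041 + 1444) = 1/(-768597) = -1/768597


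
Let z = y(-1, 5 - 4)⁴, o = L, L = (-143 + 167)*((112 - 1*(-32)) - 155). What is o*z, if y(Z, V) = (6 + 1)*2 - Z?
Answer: -13365000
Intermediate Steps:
y(Z, V) = 14 - Z (y(Z, V) = 7*2 - Z = 14 - Z)
L = -264 (L = 24*((112 + 32) - 155) = 24*(144 - 155) = 24*(-11) = -264)
o = -264
z = 50625 (z = (14 - 1*(-1))⁴ = (14 + 1)⁴ = 15⁴ = 50625)
o*z = -264*50625 = -13365000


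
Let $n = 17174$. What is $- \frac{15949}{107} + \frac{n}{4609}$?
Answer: $- \frac{71671323}{493163} \approx -145.33$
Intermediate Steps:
$- \frac{15949}{107} + \frac{n}{4609} = - \frac{15949}{107} + \frac{17174}{4609} = - \frac{71671323}{493163}$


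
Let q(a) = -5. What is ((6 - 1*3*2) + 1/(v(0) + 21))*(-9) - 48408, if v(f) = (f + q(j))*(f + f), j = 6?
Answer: -338859/7 ≈ -48408.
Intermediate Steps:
v(f) = 2*f*(-5 + f) (v(f) = (f - 5)*(f + f) = (-5 + f)*(2*f) = 2*f*(-5 + f))
((6 - 1*3*2) + 1/(v(0) + 21))*(-9) - 48408 = ((6 - 1*3*2) + 1/(2*0*(-5 + 0) + 21))*(-9) - 48408 = ((6 - 3*2) + 1/(2*0*(-5) + 21))*(-9) - 48408 = ((6 - 6) + 1/(0 + 21))*(-9) - 48408 = (0 + 1/21)*(-9) - 48408 = (1/21)*(-9) - 48408 = -3/7 - 48408 = -338859/7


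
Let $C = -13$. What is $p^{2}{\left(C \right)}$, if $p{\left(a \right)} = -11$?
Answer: $121$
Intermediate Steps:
$p^{2}{\left(C \right)} = \left(-11\right)^{2} = 121$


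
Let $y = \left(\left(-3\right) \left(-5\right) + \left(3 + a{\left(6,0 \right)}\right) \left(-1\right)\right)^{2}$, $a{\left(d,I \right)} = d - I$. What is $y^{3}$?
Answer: $46656$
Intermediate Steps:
$y = 36$ ($y = \left(\left(-3\right) \left(-5\right) + \left(3 + \left(6 - 0\right)\right) \left(-1\right)\right)^{2} = \left(15 + \left(3 + \left(6 + 0\right)\right) \left(-1\right)\right)^{2} = \left(15 + \left(3 + 6\right) \left(-1\right)\right)^{2} = \left(15 + 9 \left(-1\right)\right)^{2} = \left(15 - 9\right)^{2} = 6^{2} = 36$)
$y^{3} = 36^{3} = 46656$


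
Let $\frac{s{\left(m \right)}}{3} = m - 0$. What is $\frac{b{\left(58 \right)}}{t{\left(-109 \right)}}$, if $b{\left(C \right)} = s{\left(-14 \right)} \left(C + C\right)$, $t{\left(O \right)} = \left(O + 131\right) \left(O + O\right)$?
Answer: $\frac{1218}{1199} \approx 1.0158$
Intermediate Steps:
$s{\left(m \right)} = 3 m$ ($s{\left(m \right)} = 3 \left(m - 0\right) = 3 \left(m + 0\right) = 3 m$)
$t{\left(O \right)} = 2 O \left(131 + O\right)$ ($t{\left(O \right)} = \left(131 + O\right) 2 O = 2 O \left(131 + O\right)$)
$b{\left(C \right)} = - 84 C$ ($b{\left(C \right)} = 3 \left(-14\right) \left(C + C\right) = - 42 \cdot 2 C = - 84 C$)
$\frac{b{\left(58 \right)}}{t{\left(-109 \right)}} = \frac{\left(-84\right) 58}{2 \left(-109\right) \left(131 - 109\right)} = - \frac{4872}{2 \left(-109\right) 22} = - \frac{4872}{-4796} = \left(-4872\right) \left(- \frac{1}{4796}\right) = \frac{1218}{1199}$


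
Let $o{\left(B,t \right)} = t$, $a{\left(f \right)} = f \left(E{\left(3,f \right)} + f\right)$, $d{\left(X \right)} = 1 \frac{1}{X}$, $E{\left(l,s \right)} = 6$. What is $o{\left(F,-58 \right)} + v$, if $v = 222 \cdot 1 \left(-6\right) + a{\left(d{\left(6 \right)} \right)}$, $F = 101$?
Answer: $- \frac{50003}{36} \approx -1389.0$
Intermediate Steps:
$d{\left(X \right)} = \frac{1}{X}$
$a{\left(f \right)} = f \left(6 + f\right)$
$v = - \frac{47915}{36}$ ($v = 222 \cdot 1 \left(-6\right) + \frac{6 + \frac{1}{6}}{6} = 222 \left(-6\right) + \frac{6 + \frac{1}{6}}{6} = -1332 + \frac{1}{6} \cdot \frac{37}{6} = -1332 + \frac{37}{36} = - \frac{47915}{36} \approx -1331.0$)
$o{\left(F,-58 \right)} + v = -58 - \frac{47915}{36} = - \frac{50003}{36}$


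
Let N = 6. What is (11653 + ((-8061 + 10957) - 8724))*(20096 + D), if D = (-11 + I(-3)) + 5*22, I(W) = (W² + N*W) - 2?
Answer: 117571800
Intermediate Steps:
I(W) = -2 + W² + 6*W (I(W) = (W² + 6*W) - 2 = -2 + W² + 6*W)
D = 88 (D = (-11 + (-2 + (-3)² + 6*(-3))) + 5*22 = (-11 + (-2 + 9 - 18)) + 110 = (-11 - 11) + 110 = -22 + 110 = 88)
(11653 + ((-8061 + 10957) - 8724))*(20096 + D) = (11653 + ((-8061 + 10957) - 8724))*(20096 + 88) = (11653 + (2896 - 8724))*20184 = (11653 - 5828)*20184 = 5825*20184 = 117571800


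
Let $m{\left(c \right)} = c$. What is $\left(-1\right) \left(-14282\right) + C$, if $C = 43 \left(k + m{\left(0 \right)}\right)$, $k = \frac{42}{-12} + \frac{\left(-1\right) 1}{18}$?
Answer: $\frac{127162}{9} \approx 14129.0$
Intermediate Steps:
$k = - \frac{32}{9}$ ($k = 42 \left(- \frac{1}{12}\right) - \frac{1}{18} = - \frac{7}{2} - \frac{1}{18} = - \frac{32}{9} \approx -3.5556$)
$C = - \frac{1376}{9}$ ($C = 43 \left(- \frac{32}{9} + 0\right) = 43 \left(- \frac{32}{9}\right) = - \frac{1376}{9} \approx -152.89$)
$\left(-1\right) \left(-14282\right) + C = \left(-1\right) \left(-14282\right) - \frac{1376}{9} = 14282 - \frac{1376}{9} = \frac{127162}{9}$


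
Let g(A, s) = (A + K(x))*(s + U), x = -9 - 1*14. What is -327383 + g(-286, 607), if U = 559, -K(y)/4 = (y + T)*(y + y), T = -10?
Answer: -7740811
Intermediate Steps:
x = -23 (x = -9 - 14 = -23)
K(y) = -8*y*(-10 + y) (K(y) = -4*(y - 10)*(y + y) = -4*(-10 + y)*2*y = -8*y*(-10 + y))
g(A, s) = (-6072 + A)*(559 + s) (g(A, s) = (A + 8*(-23)*(10 - 1*(-23)))*(s + 559) = (A + 8*(-23)*(10 + 23))*(559 + s) = (A + 8*(-23)*33)*(559 + s) = (A - 6072)*(559 + s) = (-6072 + A)*(559 + s))
-327383 + g(-286, 607) = -327383 + (-3394248 - 6072*607 + 559*(-286) - 286*607) = -327383 + (-3394248 - 3685704 - 159874 - 173602) = -327383 - 7413428 = -7740811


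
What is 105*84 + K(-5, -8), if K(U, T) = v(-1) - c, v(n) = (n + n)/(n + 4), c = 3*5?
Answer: 26413/3 ≈ 8804.3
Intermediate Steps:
c = 15
v(n) = 2*n/(4 + n) (v(n) = (2*n)/(4 + n) = 2*n/(4 + n))
K(U, T) = -47/3 (K(U, T) = 2*(-1)/(4 - 1) - 1*15 = 2*(-1)/3 - 15 = 2*(-1)*(⅓) - 15 = -⅔ - 15 = -47/3)
105*84 + K(-5, -8) = 105*84 - 47/3 = 8820 - 47/3 = 26413/3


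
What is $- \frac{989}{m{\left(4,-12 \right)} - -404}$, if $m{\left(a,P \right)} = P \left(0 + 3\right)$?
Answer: $- \frac{43}{16} \approx -2.6875$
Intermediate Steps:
$m{\left(a,P \right)} = 3 P$ ($m{\left(a,P \right)} = P 3 = 3 P$)
$- \frac{989}{m{\left(4,-12 \right)} - -404} = - \frac{989}{3 \left(-12\right) - -404} = - \frac{989}{-36 + 404} = - \frac{989}{368} = \left(-989\right) \frac{1}{368} = - \frac{43}{16}$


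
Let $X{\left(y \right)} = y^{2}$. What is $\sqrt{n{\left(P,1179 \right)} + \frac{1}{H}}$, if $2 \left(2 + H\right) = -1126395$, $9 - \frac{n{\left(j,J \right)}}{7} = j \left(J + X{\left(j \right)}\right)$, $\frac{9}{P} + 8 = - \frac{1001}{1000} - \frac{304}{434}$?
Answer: $\frac{\sqrt{29342186585995708830323212428514220265}}{61631249708030031} \approx 87.891$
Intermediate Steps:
$P = - \frac{217000}{233913}$ ($P = \frac{9}{-8 - \left(\frac{152}{217} + \frac{1001}{1000}\right)} = \frac{9}{-8 - \frac{369217}{217000}} = \frac{9}{- \frac{2105217}{217000}} = 9 \left(- \frac{217000}{2105217}\right) = - \frac{217000}{233913} \approx -0.9277$)
$n{\left(j,J \right)} = 63 - 7 j \left(J + j^{2}\right)$
$H = - \frac{1126399}{2}$ ($H = -2 + \frac{1}{2} \left(-1126395\right) = -2 - \frac{1126395}{2} = - \frac{1126399}{2} \approx -5.632 \cdot 10^{5}$)
$\sqrt{n{\left(P,1179 \right)} + \frac{1}{H}} = \sqrt{\left(63 - 7 \left(- \frac{217000}{233913}\right)^{3} - 8253 \left(- \frac{217000}{233913}\right)\right) + \frac{1}{- \frac{1126399}{2}}} = \sqrt{\left(63 - - \frac{71528191000000000}{12798617996779497} + \frac{596967000}{77971}\right) - \frac{2}{1126399}} = \sqrt{\left(63 + \frac{71528191000000000}{12798617996779497} + \frac{596967000}{77971}\right) - \frac{2}{1126399}} = \sqrt{\frac{98867511511010777311}{12798617996779497} - \frac{2}{1126399}} = \sqrt{\frac{111364266072893792558774095}{14416350512954428641303}} = \frac{\sqrt{29342186585995708830323212428514220265}}{61631249708030031}$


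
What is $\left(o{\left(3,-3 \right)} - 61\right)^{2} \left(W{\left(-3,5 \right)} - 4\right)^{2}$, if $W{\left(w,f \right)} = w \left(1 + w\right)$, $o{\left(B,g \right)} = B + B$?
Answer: $12100$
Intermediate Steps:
$o{\left(B,g \right)} = 2 B$
$\left(o{\left(3,-3 \right)} - 61\right)^{2} \left(W{\left(-3,5 \right)} - 4\right)^{2} = \left(2 \cdot 3 - 61\right)^{2} \left(- 3 \left(1 - 3\right) - 4\right)^{2} = \left(6 - 61\right)^{2} \left(\left(-3\right) \left(-2\right) - 4\right)^{2} = \left(-55\right)^{2} \left(6 - 4\right)^{2} = 3025 \cdot 2^{2} = 3025 \cdot 4 = 12100$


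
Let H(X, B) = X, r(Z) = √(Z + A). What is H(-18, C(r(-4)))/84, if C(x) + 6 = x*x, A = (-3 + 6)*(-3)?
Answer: -3/14 ≈ -0.21429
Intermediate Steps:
A = -9 (A = 3*(-3) = -9)
r(Z) = √(-9 + Z) (r(Z) = √(Z - 9) = √(-9 + Z))
C(x) = -6 + x² (C(x) = -6 + x*x = -6 + x²)
H(-18, C(r(-4)))/84 = -18/84 = -18*1/84 = -3/14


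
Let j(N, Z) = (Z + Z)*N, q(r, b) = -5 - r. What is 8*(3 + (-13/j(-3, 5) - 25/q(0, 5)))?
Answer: 1012/15 ≈ 67.467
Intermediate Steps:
j(N, Z) = 2*N*Z (j(N, Z) = (2*Z)*N = 2*N*Z)
8*(3 + (-13/j(-3, 5) - 25/q(0, 5))) = 8*(3 + (-13/(2*(-3)*5) - 25/(-5 - 1*0))) = 8*(3 + (-13/(-30) - 25/(-5 + 0))) = 8*(3 + (-13*(-1/30) - 25/(-5))) = 8*(3 + (13/30 - 25*(-⅕))) = 8*(3 + (13/30 + 5)) = 8*(3 + 163/30) = 8*(253/30) = 1012/15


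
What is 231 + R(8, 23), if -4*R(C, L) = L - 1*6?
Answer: 907/4 ≈ 226.75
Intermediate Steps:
R(C, L) = 3/2 - L/4 (R(C, L) = -(L - 1*6)/4 = -(L - 6)/4 = -(-6 + L)/4 = 3/2 - L/4)
231 + R(8, 23) = 231 + (3/2 - 1/4*23) = 231 + (3/2 - 23/4) = 231 - 17/4 = 907/4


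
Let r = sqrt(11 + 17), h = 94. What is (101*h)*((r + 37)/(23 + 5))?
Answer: 175639/14 + 4747*sqrt(7)/7 ≈ 14340.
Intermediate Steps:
r = 2*sqrt(7) (r = sqrt(28) = 2*sqrt(7) ≈ 5.2915)
(101*h)*((r + 37)/(23 + 5)) = (101*94)*((2*sqrt(7) + 37)/(23 + 5)) = 9494*((37 + 2*sqrt(7))/28) = 9494*((37 + 2*sqrt(7))*(1/28)) = 9494*(37/28 + sqrt(7)/14) = 175639/14 + 4747*sqrt(7)/7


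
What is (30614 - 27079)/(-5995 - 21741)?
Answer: -3535/27736 ≈ -0.12745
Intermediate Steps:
(30614 - 27079)/(-5995 - 21741) = 3535/(-27736) = 3535*(-1/27736) = -3535/27736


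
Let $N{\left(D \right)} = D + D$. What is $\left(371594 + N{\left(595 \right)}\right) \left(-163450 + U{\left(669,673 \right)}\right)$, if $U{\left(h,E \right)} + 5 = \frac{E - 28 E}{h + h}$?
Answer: $- \frac{13589279120904}{223} \approx -6.0938 \cdot 10^{10}$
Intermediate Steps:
$N{\left(D \right)} = 2 D$
$U{\left(h,E \right)} = -5 - \frac{27 E}{2 h}$ ($U{\left(h,E \right)} = -5 + \frac{E - 28 E}{h + h} = -5 + \frac{\left(-27\right) E}{2 h} = -5 + - 27 E \frac{1}{2 h} = -5 - \frac{27 E}{2 h}$)
$\left(371594 + N{\left(595 \right)}\right) \left(-163450 + U{\left(669,673 \right)}\right) = \left(371594 + 2 \cdot 595\right) \left(-163450 - \left(5 + \frac{18171}{2 \cdot 669}\right)\right) = \left(371594 + 1190\right) \left(-163450 - \left(5 + \frac{18171}{2} \cdot \frac{1}{669}\right)\right) = 372784 \left(-163450 - \frac{8287}{446}\right) = 372784 \left(- \frac{72906987}{446}\right) = - \frac{13589279120904}{223}$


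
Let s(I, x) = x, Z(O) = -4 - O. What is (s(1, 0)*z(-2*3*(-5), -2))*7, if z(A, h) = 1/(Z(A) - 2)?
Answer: 0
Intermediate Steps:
z(A, h) = 1/(-6 - A) (z(A, h) = 1/((-4 - A) - 2) = 1/(-6 - A))
(s(1, 0)*z(-2*3*(-5), -2))*7 = (0*(-1/(6 - 2*3*(-5))))*7 = (0*(-1/(6 - 6*(-5))))*7 = (0*(-1/(6 + 30)))*7 = (0*(-1/36))*7 = 0*7 = 0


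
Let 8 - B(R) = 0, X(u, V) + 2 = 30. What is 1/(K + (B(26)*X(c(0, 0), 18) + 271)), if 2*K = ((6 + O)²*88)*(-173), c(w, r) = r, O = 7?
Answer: -1/1285933 ≈ -7.7765e-7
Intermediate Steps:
X(u, V) = 28 (X(u, V) = -2 + 30 = 28)
B(R) = 8 (B(R) = 8 - 1*0 = 8 + 0 = 8)
K = -1286428 (K = (((6 + 7)²*88)*(-173))/2 = ((13²*88)*(-173))/2 = ((169*88)*(-173))/2 = (14872*(-173))/2 = (½)*(-2572856) = -1286428)
1/(K + (B(26)*X(c(0, 0), 18) + 271)) = 1/(-1286428 + (8*28 + 271)) = 1/(-1286428 + (224 + 271)) = 1/(-1286428 + 495) = 1/(-1285933) = -1/1285933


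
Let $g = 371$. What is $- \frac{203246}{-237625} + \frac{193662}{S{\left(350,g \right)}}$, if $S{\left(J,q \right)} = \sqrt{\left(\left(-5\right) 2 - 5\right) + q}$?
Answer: $\frac{203246}{237625} + \frac{96831 \sqrt{89}}{89} \approx 10265.0$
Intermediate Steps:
$S{\left(J,q \right)} = \sqrt{-15 + q}$ ($S{\left(J,q \right)} = \sqrt{\left(-10 - 5\right) + q} = \sqrt{-15 + q}$)
$- \frac{203246}{-237625} + \frac{193662}{S{\left(350,g \right)}} = - \frac{203246}{-237625} + \frac{193662}{\sqrt{-15 + 371}} = \left(-203246\right) \left(- \frac{1}{237625}\right) + \frac{193662}{\sqrt{356}} = \frac{203246}{237625} + \frac{193662}{2 \sqrt{89}} = \frac{203246}{237625} + 193662 \frac{\sqrt{89}}{178} = \frac{203246}{237625} + \frac{96831 \sqrt{89}}{89}$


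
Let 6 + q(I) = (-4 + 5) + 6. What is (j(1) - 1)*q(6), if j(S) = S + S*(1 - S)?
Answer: 0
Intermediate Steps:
q(I) = 1 (q(I) = -6 + ((-4 + 5) + 6) = -6 + (1 + 6) = -6 + 7 = 1)
(j(1) - 1)*q(6) = (1*(2 - 1*1) - 1)*1 = (1*(2 - 1) - 1)*1 = (1*1 - 1)*1 = (1 - 1)*1 = 0*1 = 0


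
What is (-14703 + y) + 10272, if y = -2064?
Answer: -6495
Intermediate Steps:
(-14703 + y) + 10272 = (-14703 - 2064) + 10272 = -16767 + 10272 = -6495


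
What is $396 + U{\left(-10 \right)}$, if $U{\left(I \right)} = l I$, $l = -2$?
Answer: $416$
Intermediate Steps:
$U{\left(I \right)} = - 2 I$
$396 + U{\left(-10 \right)} = 396 - -20 = 396 + 20 = 416$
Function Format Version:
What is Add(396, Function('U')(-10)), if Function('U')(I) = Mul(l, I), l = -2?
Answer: 416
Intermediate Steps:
Function('U')(I) = Mul(-2, I)
Add(396, Function('U')(-10)) = Add(396, Mul(-2, -10)) = Add(396, 20) = 416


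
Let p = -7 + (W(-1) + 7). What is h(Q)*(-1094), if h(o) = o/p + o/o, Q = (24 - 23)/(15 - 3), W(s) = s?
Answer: -6017/6 ≈ -1002.8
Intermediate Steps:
Q = 1/12 ≈ 0.083333
p = -1 (p = -7 + (-1 + 7) = -7 + 6 = -1)
h(o) = 1 - o (h(o) = o/(-1) + o/o = o*(-1) + 1 = -o + 1 = 1 - o)
h(Q)*(-1094) = (1 - 1*1/12)*(-1094) = (1 - 1/12)*(-1094) = (11/12)*(-1094) = -6017/6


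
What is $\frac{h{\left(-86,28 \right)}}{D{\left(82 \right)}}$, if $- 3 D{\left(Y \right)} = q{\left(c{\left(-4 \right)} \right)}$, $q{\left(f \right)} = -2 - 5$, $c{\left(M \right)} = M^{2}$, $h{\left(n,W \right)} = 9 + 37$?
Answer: $\frac{138}{7} \approx 19.714$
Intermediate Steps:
$h{\left(n,W \right)} = 46$
$q{\left(f \right)} = -7$ ($q{\left(f \right)} = -2 - 5 = -7$)
$D{\left(Y \right)} = \frac{7}{3}$ ($D{\left(Y \right)} = \left(- \frac{1}{3}\right) \left(-7\right) = \frac{7}{3}$)
$\frac{h{\left(-86,28 \right)}}{D{\left(82 \right)}} = \frac{46}{\frac{7}{3}} = 46 \cdot \frac{3}{7} = \frac{138}{7}$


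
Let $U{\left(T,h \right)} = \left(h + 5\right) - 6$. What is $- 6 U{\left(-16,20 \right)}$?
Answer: $-114$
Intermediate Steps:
$U{\left(T,h \right)} = -1 + h$ ($U{\left(T,h \right)} = \left(5 + h\right) - 6 = -1 + h$)
$- 6 U{\left(-16,20 \right)} = - 6 \left(-1 + 20\right) = \left(-6\right) 19 = -114$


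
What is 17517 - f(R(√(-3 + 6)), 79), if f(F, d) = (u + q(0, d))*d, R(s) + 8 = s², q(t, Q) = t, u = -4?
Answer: 17833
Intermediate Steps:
R(s) = -8 + s²
f(F, d) = -4*d (f(F, d) = (-4 + 0)*d = -4*d)
17517 - f(R(√(-3 + 6)), 79) = 17517 - (-4)*79 = 17517 - 1*(-316) = 17517 + 316 = 17833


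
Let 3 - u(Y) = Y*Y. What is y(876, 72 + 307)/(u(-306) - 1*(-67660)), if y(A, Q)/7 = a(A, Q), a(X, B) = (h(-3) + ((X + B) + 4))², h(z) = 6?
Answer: -11201575/25973 ≈ -431.28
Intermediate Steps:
u(Y) = 3 - Y² (u(Y) = 3 - Y*Y = 3 - Y²)
a(X, B) = (10 + B + X)² (a(X, B) = (6 + ((X + B) + 4))² = (6 + ((B + X) + 4))² = (6 + (4 + B + X))² = (10 + B + X)²)
y(A, Q) = 7*(10 + A + Q)² (y(A, Q) = 7*(10 + Q + A)² = 7*(10 + A + Q)²)
y(876, 72 + 307)/(u(-306) - 1*(-67660)) = (7*(10 + 876 + (72 + 307))²)/((3 - 1*(-306)²) - 1*(-67660)) = (7*(10 + 876 + 379)²)/((3 - 1*93636) + 67660) = (7*1265²)/((3 - 93636) + 67660) = (7*1600225)/(-93633 + 67660) = 11201575/(-25973) = 11201575*(-1/25973) = -11201575/25973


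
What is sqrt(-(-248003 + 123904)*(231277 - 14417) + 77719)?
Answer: sqrt(26912186859) ≈ 1.6405e+5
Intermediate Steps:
sqrt(-(-248003 + 123904)*(231277 - 14417) + 77719) = sqrt(-(-124099)*216860 + 77719) = sqrt(-1*(-26912109140) + 77719) = sqrt(26912109140 + 77719) = sqrt(26912186859)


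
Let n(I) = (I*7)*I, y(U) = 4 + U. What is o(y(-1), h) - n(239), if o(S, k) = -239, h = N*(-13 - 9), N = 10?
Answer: -400086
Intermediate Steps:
h = -220 (h = 10*(-13 - 9) = 10*(-22) = -220)
n(I) = 7*I² (n(I) = (7*I)*I = 7*I²)
o(y(-1), h) - n(239) = -239 - 7*239² = -239 - 7*57121 = -239 - 1*399847 = -239 - 399847 = -400086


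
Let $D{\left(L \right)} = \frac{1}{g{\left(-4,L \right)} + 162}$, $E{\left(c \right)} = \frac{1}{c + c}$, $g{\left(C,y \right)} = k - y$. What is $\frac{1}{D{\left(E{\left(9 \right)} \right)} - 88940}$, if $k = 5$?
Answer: $- \frac{3005}{267264682} \approx -1.1244 \cdot 10^{-5}$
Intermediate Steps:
$g{\left(C,y \right)} = 5 - y$
$E{\left(c \right)} = \frac{1}{2 c}$
$D{\left(L \right)} = \frac{1}{167 - L}$ ($D{\left(L \right)} = \frac{1}{\left(5 - L\right) + 162} = \frac{1}{167 - L}$)
$\frac{1}{D{\left(E{\left(9 \right)} \right)} - 88940} = \frac{1}{- \frac{1}{-167 + \frac{1}{2 \cdot 9}} - 88940} = \frac{1}{- \frac{1}{-167 + \frac{1}{2} \cdot \frac{1}{9}} - 88940} = \frac{1}{- \frac{1}{-167 + \frac{1}{18}} - 88940} = \frac{1}{- \frac{1}{- \frac{3005}{18}} - 88940} = \frac{1}{\left(-1\right) \left(- \frac{18}{3005}\right) - 88940} = \frac{1}{\frac{18}{3005} - 88940} = \frac{1}{- \frac{267264682}{3005}} = - \frac{3005}{267264682}$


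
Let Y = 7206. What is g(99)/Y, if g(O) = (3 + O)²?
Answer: 1734/1201 ≈ 1.4438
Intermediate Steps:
g(99)/Y = (3 + 99)²/7206 = 102²*(1/7206) = 10404*(1/7206) = 1734/1201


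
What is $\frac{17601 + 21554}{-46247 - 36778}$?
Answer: $- \frac{191}{405} \approx -0.4716$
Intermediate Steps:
$\frac{17601 + 21554}{-46247 - 36778} = \frac{39155}{-83025} = 39155 \left(- \frac{1}{83025}\right) = - \frac{191}{405}$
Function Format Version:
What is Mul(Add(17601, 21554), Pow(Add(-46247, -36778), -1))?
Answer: Rational(-191, 405) ≈ -0.47160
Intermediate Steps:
Mul(Add(17601, 21554), Pow(Add(-46247, -36778), -1)) = Mul(39155, Pow(-83025, -1)) = Mul(39155, Rational(-1, 83025)) = Rational(-191, 405)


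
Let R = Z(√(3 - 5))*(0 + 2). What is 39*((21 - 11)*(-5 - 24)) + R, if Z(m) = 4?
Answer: -11302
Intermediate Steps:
R = 8 (R = 4*(0 + 2) = 4*2 = 8)
39*((21 - 11)*(-5 - 24)) + R = 39*((21 - 11)*(-5 - 24)) + 8 = 39*(10*(-29)) + 8 = 39*(-290) + 8 = -11310 + 8 = -11302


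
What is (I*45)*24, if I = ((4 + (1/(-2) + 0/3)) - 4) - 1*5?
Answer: -5940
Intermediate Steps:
I = -11/2 (I = ((4 + (1*(-1/2) + 0*(1/3))) - 4) - 5 = ((4 + (-1/2 + 0)) - 4) - 5 = ((4 - 1/2) - 4) - 5 = (7/2 - 4) - 5 = -1/2 - 5 = -11/2 ≈ -5.5000)
(I*45)*24 = -11/2*45*24 = -495/2*24 = -5940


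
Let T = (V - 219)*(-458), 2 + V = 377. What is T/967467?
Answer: -23816/322489 ≈ -0.073851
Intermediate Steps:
V = 375 (V = -2 + 377 = 375)
T = -71448 (T = (375 - 219)*(-458) = 156*(-458) = -71448)
T/967467 = -71448/967467 = -71448*1/967467 = -23816/322489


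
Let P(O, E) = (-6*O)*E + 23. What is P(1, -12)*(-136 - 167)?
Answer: -28785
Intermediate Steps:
P(O, E) = 23 - 6*E*O (P(O, E) = -6*E*O + 23 = 23 - 6*E*O)
P(1, -12)*(-136 - 167) = (23 - 6*(-12)*1)*(-136 - 167) = (23 + 72)*(-303) = 95*(-303) = -28785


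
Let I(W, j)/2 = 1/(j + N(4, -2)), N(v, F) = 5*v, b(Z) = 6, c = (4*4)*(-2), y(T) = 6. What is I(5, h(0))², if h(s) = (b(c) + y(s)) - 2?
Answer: 1/225 ≈ 0.0044444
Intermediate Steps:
c = -32 (c = 16*(-2) = -32)
h(s) = 10 (h(s) = (6 + 6) - 2 = 12 - 2 = 10)
I(W, j) = 2/(20 + j) (I(W, j) = 2/(j + 5*4) = 2/(j + 20) = 2/(20 + j))
I(5, h(0))² = (2/(20 + 10))² = (2/30)² = (2*(1/30))² = (1/15)² = 1/225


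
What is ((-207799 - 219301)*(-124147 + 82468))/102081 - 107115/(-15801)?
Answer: 31254014414135/179220209 ≈ 1.7439e+5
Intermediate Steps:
((-207799 - 219301)*(-124147 + 82468))/102081 - 107115/(-15801) = -427100*(-41679)*(1/102081) - 107115*(-1/15801) = 17801100900*(1/102081) + 35705/5267 = 5933700300/34027 + 35705/5267 = 31254014414135/179220209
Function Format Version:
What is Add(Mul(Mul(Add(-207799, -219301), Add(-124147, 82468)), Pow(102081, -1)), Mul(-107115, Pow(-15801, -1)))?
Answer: Rational(31254014414135, 179220209) ≈ 1.7439e+5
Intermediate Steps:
Add(Mul(Mul(Add(-207799, -219301), Add(-124147, 82468)), Pow(102081, -1)), Mul(-107115, Pow(-15801, -1))) = Add(Mul(Mul(-427100, -41679), Rational(1, 102081)), Mul(-107115, Rational(-1, 15801))) = Add(Mul(17801100900, Rational(1, 102081)), Rational(35705, 5267)) = Add(Rational(5933700300, 34027), Rational(35705, 5267)) = Rational(31254014414135, 179220209)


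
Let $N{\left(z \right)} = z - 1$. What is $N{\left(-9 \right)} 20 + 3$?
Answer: $-197$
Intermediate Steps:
$N{\left(z \right)} = -1 + z$
$N{\left(-9 \right)} 20 + 3 = \left(-1 - 9\right) 20 + 3 = \left(-10\right) 20 + 3 = -200 + 3 = -197$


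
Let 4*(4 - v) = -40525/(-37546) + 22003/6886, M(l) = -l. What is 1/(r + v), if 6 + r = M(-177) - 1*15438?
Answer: -258541756/3946399116775 ≈ -6.5513e-5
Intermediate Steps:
v = 757872077/258541756 (v = 4 - (-40525/(-37546) + 22003/6886)/4 = 4 - (-40525*(-1/37546) + 22003*(1/6886))/4 = 4 - (40525/37546 + 22003/6886)/4 = 4 - ¼*276294947/64635439 = 4 - 276294947/258541756 = 757872077/258541756 ≈ 2.9313)
r = -15267 (r = -6 + (-1*(-177) - 1*15438) = -6 + (177 - 15438) = -6 - 15261 = -15267)
1/(r + v) = 1/(-15267 + 757872077/258541756) = 1/(-3946399116775/258541756) = -258541756/3946399116775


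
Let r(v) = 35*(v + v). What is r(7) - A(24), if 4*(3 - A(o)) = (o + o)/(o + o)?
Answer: 1949/4 ≈ 487.25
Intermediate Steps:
r(v) = 70*v (r(v) = 35*(2*v) = 70*v)
A(o) = 11/4 (A(o) = 3 - (o + o)/(4*(o + o)) = 3 - 2*o/(4*(2*o)) = 3 - 2*o*1/(2*o)/4 = 3 - ¼*1 = 3 - ¼ = 11/4)
r(7) - A(24) = 70*7 - 1*11/4 = 490 - 11/4 = 1949/4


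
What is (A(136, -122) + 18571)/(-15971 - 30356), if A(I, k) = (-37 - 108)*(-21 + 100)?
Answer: -7116/46327 ≈ -0.15360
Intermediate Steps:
A(I, k) = -11455 (A(I, k) = -145*79 = -11455)
(A(136, -122) + 18571)/(-15971 - 30356) = (-11455 + 18571)/(-15971 - 30356) = 7116/(-46327) = 7116*(-1/46327) = -7116/46327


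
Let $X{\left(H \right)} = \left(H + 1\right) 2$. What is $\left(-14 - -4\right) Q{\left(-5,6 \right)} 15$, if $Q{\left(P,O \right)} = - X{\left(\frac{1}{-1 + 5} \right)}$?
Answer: $375$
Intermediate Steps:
$X{\left(H \right)} = 2 + 2 H$ ($X{\left(H \right)} = \left(1 + H\right) 2 = 2 + 2 H$)
$Q{\left(P,O \right)} = - \frac{5}{2}$ ($Q{\left(P,O \right)} = - (2 + \frac{2}{-1 + 5}) = - (2 + \frac{2}{4}) = - (2 + 2 \cdot \frac{1}{4}) = - (2 + \frac{1}{2}) = \left(-1\right) \frac{5}{2} = - \frac{5}{2}$)
$\left(-14 - -4\right) Q{\left(-5,6 \right)} 15 = \left(-14 - -4\right) \left(- \frac{5}{2}\right) 15 = \left(-14 + 4\right) \left(- \frac{5}{2}\right) 15 = \left(-10\right) \left(- \frac{5}{2}\right) 15 = 25 \cdot 15 = 375$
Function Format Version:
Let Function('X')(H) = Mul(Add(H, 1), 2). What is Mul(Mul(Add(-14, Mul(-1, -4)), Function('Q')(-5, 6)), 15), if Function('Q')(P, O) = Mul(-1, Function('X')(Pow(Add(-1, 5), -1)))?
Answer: 375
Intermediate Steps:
Function('X')(H) = Add(2, Mul(2, H)) (Function('X')(H) = Mul(Add(1, H), 2) = Add(2, Mul(2, H)))
Function('Q')(P, O) = Rational(-5, 2) (Function('Q')(P, O) = Mul(-1, Add(2, Mul(2, Pow(Add(-1, 5), -1)))) = Mul(-1, Add(2, Mul(2, Pow(4, -1)))) = Mul(-1, Add(2, Mul(2, Rational(1, 4)))) = Mul(-1, Add(2, Rational(1, 2))) = Mul(-1, Rational(5, 2)) = Rational(-5, 2))
Mul(Mul(Add(-14, Mul(-1, -4)), Function('Q')(-5, 6)), 15) = Mul(Mul(Add(-14, Mul(-1, -4)), Rational(-5, 2)), 15) = Mul(Mul(Add(-14, 4), Rational(-5, 2)), 15) = Mul(Mul(-10, Rational(-5, 2)), 15) = Mul(25, 15) = 375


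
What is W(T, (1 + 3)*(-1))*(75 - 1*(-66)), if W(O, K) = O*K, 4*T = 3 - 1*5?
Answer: 282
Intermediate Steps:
T = -½ (T = (3 - 1*5)/4 = (3 - 5)/4 = (¼)*(-2) = -½ ≈ -0.50000)
W(O, K) = K*O
W(T, (1 + 3)*(-1))*(75 - 1*(-66)) = (((1 + 3)*(-1))*(-½))*(75 - 1*(-66)) = ((4*(-1))*(-½))*(75 + 66) = -4*(-½)*141 = 2*141 = 282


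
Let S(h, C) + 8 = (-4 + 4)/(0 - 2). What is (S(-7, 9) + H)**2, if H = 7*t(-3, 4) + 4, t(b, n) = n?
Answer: 576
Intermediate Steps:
S(h, C) = -8 (S(h, C) = -8 + (-4 + 4)/(0 - 2) = -8 + 0/(-2) = -8 + 0*(-1/2) = -8 + 0 = -8)
H = 32 (H = 7*4 + 4 = 28 + 4 = 32)
(S(-7, 9) + H)**2 = (-8 + 32)**2 = 24**2 = 576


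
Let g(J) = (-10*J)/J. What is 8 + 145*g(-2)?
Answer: -1442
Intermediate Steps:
g(J) = -10
8 + 145*g(-2) = 8 + 145*(-10) = 8 - 1450 = -1442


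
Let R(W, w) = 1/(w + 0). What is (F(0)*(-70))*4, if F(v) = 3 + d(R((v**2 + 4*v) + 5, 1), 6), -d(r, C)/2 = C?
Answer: 2520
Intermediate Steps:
R(W, w) = 1/w
d(r, C) = -2*C
F(v) = -9 (F(v) = 3 - 2*6 = 3 - 12 = -9)
(F(0)*(-70))*4 = -9*(-70)*4 = 630*4 = 2520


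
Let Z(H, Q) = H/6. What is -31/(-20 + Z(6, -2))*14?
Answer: 434/19 ≈ 22.842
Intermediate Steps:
Z(H, Q) = H/6 (Z(H, Q) = H*(⅙) = H/6)
-31/(-20 + Z(6, -2))*14 = -31/(-20 + (⅙)*6)*14 = -31/(-20 + 1)*14 = -31/(-19)*14 = -31*(-1/19)*14 = (31/19)*14 = 434/19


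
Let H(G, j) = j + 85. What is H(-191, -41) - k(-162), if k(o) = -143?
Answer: 187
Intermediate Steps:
H(G, j) = 85 + j
H(-191, -41) - k(-162) = (85 - 41) - 1*(-143) = 44 + 143 = 187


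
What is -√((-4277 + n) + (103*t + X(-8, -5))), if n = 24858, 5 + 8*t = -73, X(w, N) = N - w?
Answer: -17*√271/2 ≈ -139.93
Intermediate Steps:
t = -39/4 (t = -5/8 + (⅛)*(-73) = -5/8 - 73/8 = -39/4 ≈ -9.7500)
-√((-4277 + n) + (103*t + X(-8, -5))) = -√((-4277 + 24858) + (103*(-39/4) + (-5 - 1*(-8)))) = -√(20581 + (-4017/4 + (-5 + 8))) = -√(20581 + (-4017/4 + 3)) = -√(20581 - 4005/4) = -√(78319/4) = -17*√271/2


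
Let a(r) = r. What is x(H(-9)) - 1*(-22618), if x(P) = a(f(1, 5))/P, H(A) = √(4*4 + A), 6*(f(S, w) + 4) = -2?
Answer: 22618 - 13*√7/21 ≈ 22616.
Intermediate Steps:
f(S, w) = -13/3 (f(S, w) = -4 + (⅙)*(-2) = -4 - ⅓ = -13/3)
H(A) = √(16 + A)
x(P) = -13/(3*P)
x(H(-9)) - 1*(-22618) = -13/(3*√(16 - 9)) - 1*(-22618) = -13*√7/7/3 + 22618 = -13*√7/21 + 22618 = 22618 - 13*√7/21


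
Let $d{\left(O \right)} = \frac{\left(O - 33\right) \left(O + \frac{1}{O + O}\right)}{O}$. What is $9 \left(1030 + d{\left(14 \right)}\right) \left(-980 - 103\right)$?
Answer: $- \frac{3862667871}{392} \approx -9.8537 \cdot 10^{6}$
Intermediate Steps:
$d{\left(O \right)} = \frac{\left(-33 + O\right) \left(O + \frac{1}{2 O}\right)}{O}$
$9 \left(1030 + d{\left(14 \right)}\right) \left(-980 - 103\right) = 9 \left(1030 + \left(-33 + 14 + \frac{1}{2 \cdot 14} - \frac{33}{2 \cdot 196}\right)\right) \left(-980 - 103\right) = 9 \left(1030 + \left(-33 + 14 + \frac{1}{2} \cdot \frac{1}{14} - \frac{33}{392}\right)\right) \left(-1083\right) = 9 \left(1030 + \left(-33 + 14 + \frac{1}{28} - \frac{33}{392}\right)\right) \left(-1083\right) = 9 \left(1030 - \frac{7467}{392}\right) \left(-1083\right) = 9 \cdot \frac{396293}{392} \left(-1083\right) = 9 \left(- \frac{429185319}{392}\right) = - \frac{3862667871}{392}$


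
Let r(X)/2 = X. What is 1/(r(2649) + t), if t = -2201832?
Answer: -1/2196534 ≈ -4.5526e-7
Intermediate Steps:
r(X) = 2*X
1/(r(2649) + t) = 1/(2*2649 - 2201832) = 1/(5298 - 2201832) = 1/(-2196534) = -1/2196534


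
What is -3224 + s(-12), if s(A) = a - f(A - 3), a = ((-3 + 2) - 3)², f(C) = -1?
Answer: -3207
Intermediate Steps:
a = 16 (a = (-1 - 3)² = (-4)² = 16)
s(A) = 17 (s(A) = 16 - 1*(-1) = 16 + 1 = 17)
-3224 + s(-12) = -3224 + 17 = -3207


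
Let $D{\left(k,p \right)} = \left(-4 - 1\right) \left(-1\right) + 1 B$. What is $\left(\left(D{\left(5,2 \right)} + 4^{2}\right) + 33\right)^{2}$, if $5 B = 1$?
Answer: $\frac{73441}{25} \approx 2937.6$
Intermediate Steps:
$B = \frac{1}{5}$ ($B = \frac{1}{5} \cdot 1 = \frac{1}{5} \approx 0.2$)
$D{\left(k,p \right)} = \frac{26}{5}$ ($D{\left(k,p \right)} = \left(-4 - 1\right) \left(-1\right) + 1 \cdot \frac{1}{5} = \left(-5\right) \left(-1\right) + \frac{1}{5} = 5 + \frac{1}{5} = \frac{26}{5}$)
$\left(\left(D{\left(5,2 \right)} + 4^{2}\right) + 33\right)^{2} = \left(\left(\frac{26}{5} + 4^{2}\right) + 33\right)^{2} = \left(\left(\frac{26}{5} + 16\right) + 33\right)^{2} = \left(\frac{106}{5} + 33\right)^{2} = \left(\frac{271}{5}\right)^{2} = \frac{73441}{25}$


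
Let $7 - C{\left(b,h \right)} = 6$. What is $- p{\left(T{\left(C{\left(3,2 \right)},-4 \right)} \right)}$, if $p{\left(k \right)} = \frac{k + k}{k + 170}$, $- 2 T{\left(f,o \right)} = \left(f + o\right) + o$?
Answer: $- \frac{14}{347} \approx -0.040346$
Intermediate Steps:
$C{\left(b,h \right)} = 1$ ($C{\left(b,h \right)} = 7 - 6 = 1$)
$T{\left(f,o \right)} = - o - \frac{f}{2}$ ($T{\left(f,o \right)} = - \frac{\left(f + o\right) + o}{2} = - \frac{f + 2 o}{2} = - o - \frac{f}{2}$)
$p{\left(k \right)} = \frac{2 k}{170 + k}$
$- p{\left(T{\left(C{\left(3,2 \right)},-4 \right)} \right)} = - \frac{2 \left(\left(-1\right) \left(-4\right) - \frac{1}{2}\right)}{170 - - \frac{7}{2}} = - \frac{2 \left(4 - \frac{1}{2}\right)}{170 + \left(4 - \frac{1}{2}\right)} = - \frac{2 \cdot 7}{2 \left(170 + \frac{7}{2}\right)} = - \frac{2 \cdot 7}{2 \cdot \frac{347}{2}} = - \frac{2 \cdot 7 \cdot 2}{2 \cdot 347} = \left(-1\right) \frac{14}{347} = - \frac{14}{347}$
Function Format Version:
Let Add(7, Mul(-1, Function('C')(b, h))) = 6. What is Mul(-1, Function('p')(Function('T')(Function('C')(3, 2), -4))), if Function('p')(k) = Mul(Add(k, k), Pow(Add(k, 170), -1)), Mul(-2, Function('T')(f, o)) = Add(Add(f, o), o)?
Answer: Rational(-14, 347) ≈ -0.040346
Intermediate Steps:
Function('C')(b, h) = 1 (Function('C')(b, h) = Add(7, Mul(-1, 6)) = Add(7, -6) = 1)
Function('T')(f, o) = Add(Mul(-1, o), Mul(Rational(-1, 2), f)) (Function('T')(f, o) = Mul(Rational(-1, 2), Add(Add(f, o), o)) = Mul(Rational(-1, 2), Add(f, Mul(2, o))) = Add(Mul(-1, o), Mul(Rational(-1, 2), f)))
Function('p')(k) = Mul(2, k, Pow(Add(170, k), -1)) (Function('p')(k) = Mul(Mul(2, k), Pow(Add(170, k), -1)) = Mul(2, k, Pow(Add(170, k), -1)))
Mul(-1, Function('p')(Function('T')(Function('C')(3, 2), -4))) = Mul(-1, Mul(2, Add(Mul(-1, -4), Mul(Rational(-1, 2), 1)), Pow(Add(170, Add(Mul(-1, -4), Mul(Rational(-1, 2), 1))), -1))) = Mul(-1, Mul(2, Add(4, Rational(-1, 2)), Pow(Add(170, Add(4, Rational(-1, 2))), -1))) = Mul(-1, Mul(2, Rational(7, 2), Pow(Add(170, Rational(7, 2)), -1))) = Mul(-1, Mul(2, Rational(7, 2), Pow(Rational(347, 2), -1))) = Mul(-1, Mul(2, Rational(7, 2), Rational(2, 347))) = Mul(-1, Rational(14, 347)) = Rational(-14, 347)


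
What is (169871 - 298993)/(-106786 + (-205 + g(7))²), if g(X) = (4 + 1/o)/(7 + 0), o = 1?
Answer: 3163489/1593807 ≈ 1.9849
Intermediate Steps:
g(X) = 5/7 (g(X) = (4 + 1/1)/(7 + 0) = (4 + 1)/7 = 5*(⅐) = 5/7)
(169871 - 298993)/(-106786 + (-205 + g(7))²) = (169871 - 298993)/(-106786 + (-205 + 5/7)²) = -129122/(-106786 + (-1430/7)²) = -129122/(-106786 + 2044900/49) = -129122/(-3187614/49) = -129122*(-49/3187614) = 3163489/1593807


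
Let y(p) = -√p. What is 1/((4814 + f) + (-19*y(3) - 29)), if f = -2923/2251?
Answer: 24239020112/115946748482461 - 96273019*√3/115946748482461 ≈ 0.00020761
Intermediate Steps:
f = -2923/2251 (f = -2923*1/2251 = -2923/2251 ≈ -1.2985)
1/((4814 + f) + (-19*y(3) - 29)) = 1/((4814 - 2923/2251) + (-(-19)*√3 - 29)) = 1/(10833391/2251 + (19*√3 - 29)) = 1/(10833391/2251 + (-29 + 19*√3)) = 1/(10768112/2251 + 19*√3)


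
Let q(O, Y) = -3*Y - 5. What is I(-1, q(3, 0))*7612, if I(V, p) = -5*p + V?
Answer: 182688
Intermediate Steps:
q(O, Y) = -5 - 3*Y
I(V, p) = V - 5*p
I(-1, q(3, 0))*7612 = (-1 - 5*(-5 - 3*0))*7612 = (-1 - 5*(-5 + 0))*7612 = (-1 - 5*(-5))*7612 = (-1 + 25)*7612 = 24*7612 = 182688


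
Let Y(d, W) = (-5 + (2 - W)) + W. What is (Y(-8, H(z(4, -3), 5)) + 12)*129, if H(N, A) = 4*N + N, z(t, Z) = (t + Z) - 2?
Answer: 1161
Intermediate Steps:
z(t, Z) = -2 + Z + t (z(t, Z) = (Z + t) - 2 = -2 + Z + t)
H(N, A) = 5*N
Y(d, W) = -3 (Y(d, W) = (-3 - W) + W = -3)
(Y(-8, H(z(4, -3), 5)) + 12)*129 = (-3 + 12)*129 = 9*129 = 1161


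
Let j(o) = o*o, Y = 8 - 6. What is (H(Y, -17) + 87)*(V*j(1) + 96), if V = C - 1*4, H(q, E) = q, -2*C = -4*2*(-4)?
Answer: 6764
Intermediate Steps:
Y = 2
C = -16 (C = -(-4*2)*(-4)/2 = -(-4)*(-4) = -½*32 = -16)
V = -20 (V = -16 - 1*4 = -16 - 4 = -20)
j(o) = o²
(H(Y, -17) + 87)*(V*j(1) + 96) = (2 + 87)*(-20*1² + 96) = 89*(-20*1 + 96) = 89*(-20 + 96) = 89*76 = 6764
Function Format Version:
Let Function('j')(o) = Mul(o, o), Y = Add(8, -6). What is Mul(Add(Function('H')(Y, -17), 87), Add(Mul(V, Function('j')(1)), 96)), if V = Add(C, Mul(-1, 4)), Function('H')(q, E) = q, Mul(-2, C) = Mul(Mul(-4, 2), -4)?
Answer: 6764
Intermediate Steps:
Y = 2
C = -16 (C = Mul(Rational(-1, 2), Mul(Mul(-4, 2), -4)) = Mul(Rational(-1, 2), Mul(-8, -4)) = Mul(Rational(-1, 2), 32) = -16)
V = -20 (V = Add(-16, Mul(-1, 4)) = Add(-16, -4) = -20)
Function('j')(o) = Pow(o, 2)
Mul(Add(Function('H')(Y, -17), 87), Add(Mul(V, Function('j')(1)), 96)) = Mul(Add(2, 87), Add(Mul(-20, Pow(1, 2)), 96)) = Mul(89, Add(Mul(-20, 1), 96)) = Mul(89, Add(-20, 96)) = Mul(89, 76) = 6764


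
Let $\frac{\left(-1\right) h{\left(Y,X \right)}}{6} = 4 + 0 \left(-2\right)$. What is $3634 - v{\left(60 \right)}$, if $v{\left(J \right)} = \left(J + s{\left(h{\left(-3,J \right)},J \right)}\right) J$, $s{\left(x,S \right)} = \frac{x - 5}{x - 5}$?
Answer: $-26$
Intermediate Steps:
$h{\left(Y,X \right)} = -24$ ($h{\left(Y,X \right)} = - 6 \left(4 + 0 \left(-2\right)\right) = - 6 \left(4 + 0\right) = \left(-6\right) 4 = -24$)
$s{\left(x,S \right)} = 1$ ($s{\left(x,S \right)} = \frac{-5 + x}{-5 + x} = 1$)
$v{\left(J \right)} = J \left(1 + J\right)$ ($v{\left(J \right)} = \left(J + 1\right) J = \left(1 + J\right) J = J \left(1 + J\right)$)
$3634 - v{\left(60 \right)} = 3634 - 60 \left(1 + 60\right) = 3634 - 60 \cdot 61 = 3634 - 3660 = -26$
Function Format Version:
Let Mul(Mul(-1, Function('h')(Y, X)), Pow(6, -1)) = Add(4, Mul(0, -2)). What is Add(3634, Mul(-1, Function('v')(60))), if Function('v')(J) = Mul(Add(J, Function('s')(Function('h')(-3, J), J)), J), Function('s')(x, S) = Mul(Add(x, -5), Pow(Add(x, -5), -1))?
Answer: -26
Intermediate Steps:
Function('h')(Y, X) = -24 (Function('h')(Y, X) = Mul(-6, Add(4, Mul(0, -2))) = Mul(-6, Add(4, 0)) = Mul(-6, 4) = -24)
Function('s')(x, S) = 1 (Function('s')(x, S) = Mul(Add(-5, x), Pow(Add(-5, x), -1)) = 1)
Function('v')(J) = Mul(J, Add(1, J)) (Function('v')(J) = Mul(Add(J, 1), J) = Mul(Add(1, J), J) = Mul(J, Add(1, J)))
Add(3634, Mul(-1, Function('v')(60))) = Add(3634, Mul(-1, Mul(60, Add(1, 60)))) = Add(3634, Mul(-1, Mul(60, 61))) = Add(3634, Mul(-1, 3660)) = Add(3634, -3660) = -26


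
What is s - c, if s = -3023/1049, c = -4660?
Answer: 4885317/1049 ≈ 4657.1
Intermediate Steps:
s = -3023/1049 (s = -3023*1/1049 = -3023/1049 ≈ -2.8818)
s - c = -3023/1049 - 1*(-4660) = -3023/1049 + 4660 = 4885317/1049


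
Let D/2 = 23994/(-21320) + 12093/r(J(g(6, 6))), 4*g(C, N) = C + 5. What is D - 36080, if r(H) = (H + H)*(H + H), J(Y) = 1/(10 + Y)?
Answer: 80747530493/85280 ≈ 9.4685e+5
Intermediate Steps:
g(C, N) = 5/4 + C/4 (g(C, N) = (C + 5)/4 = (5 + C)/4 = 5/4 + C/4)
r(H) = 4*H² (r(H) = (2*H)*(2*H) = 4*H²)
D = 83824432893/85280 (D = 2*(23994/(-21320) + 12093/((4*(1/(10 + (5/4 + (¼)*6)))²))) = 2*(23994*(-1/21320) + 12093/((4*(1/(10 + (5/4 + 3/2)))²))) = 2*(-11997/10660 + 12093/((4*(1/(10 + 11/4))²))) = 2*(-11997/10660 + 12093/((4*(1/(51/4))²))) = 2*(-11997/10660 + 12093/((4*(4/51)²))) = 2*(-11997/10660 + 12093/((4*(16/2601)))) = 2*(-11997/10660 + 12093/(64/2601)) = 2*(-11997/10660 + 12093*(2601/64)) = 2*(-11997/10660 + 31453893/64) = 2*(83824432893/170560) = 83824432893/85280 ≈ 9.8293e+5)
D - 36080 = 83824432893/85280 - 36080 = 80747530493/85280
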